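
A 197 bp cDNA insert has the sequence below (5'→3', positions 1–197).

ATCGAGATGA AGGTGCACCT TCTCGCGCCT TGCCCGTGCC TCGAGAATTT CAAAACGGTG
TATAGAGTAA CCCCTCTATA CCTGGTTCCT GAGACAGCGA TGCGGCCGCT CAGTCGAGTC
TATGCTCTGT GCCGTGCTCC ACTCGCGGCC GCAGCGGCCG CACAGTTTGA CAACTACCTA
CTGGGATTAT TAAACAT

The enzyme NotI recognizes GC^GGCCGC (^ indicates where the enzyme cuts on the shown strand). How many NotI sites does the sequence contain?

3

GCGGCCGC occurs starting at positions 102, 145, 154.
NotI cuts at 3 sites.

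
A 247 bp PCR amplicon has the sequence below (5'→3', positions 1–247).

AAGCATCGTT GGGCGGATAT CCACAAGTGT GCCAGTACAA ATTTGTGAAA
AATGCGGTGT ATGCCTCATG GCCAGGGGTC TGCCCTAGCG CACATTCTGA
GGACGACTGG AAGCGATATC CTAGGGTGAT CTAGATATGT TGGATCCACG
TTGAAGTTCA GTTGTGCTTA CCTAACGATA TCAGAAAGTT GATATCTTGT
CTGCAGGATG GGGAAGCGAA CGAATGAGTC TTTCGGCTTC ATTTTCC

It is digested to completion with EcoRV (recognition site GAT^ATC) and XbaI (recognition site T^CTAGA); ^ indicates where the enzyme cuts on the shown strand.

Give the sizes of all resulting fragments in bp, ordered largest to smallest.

EcoRV sites (GATATC) start at positions 16, 115, 177, 191.
EcoRV cuts after base 3 of each site, so after positions 18, 117, 179, 193.
The XbaI site (TCTAGA) starts at position 130.
XbaI cuts after the first base of each site, so after position 130.
Combined cut positions: 18, 117, 130, 179, 193.
Linear molecule, 5 cuts → 6 fragments:
  1–18 → 18 bp
  19–117 → 99 bp
  118–130 → 13 bp
  131–179 → 49 bp
  180–193 → 14 bp
  194–247 → 54 bp
Sorted largest to smallest: 99, 54, 49, 18, 14, 13 bp.

99, 54, 49, 18, 14, 13 bp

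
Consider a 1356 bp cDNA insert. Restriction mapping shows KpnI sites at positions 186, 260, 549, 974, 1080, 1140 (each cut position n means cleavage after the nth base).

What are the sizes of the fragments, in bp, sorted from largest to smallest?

425, 289, 216, 186, 106, 74, 60 bp

Linear molecule, 6 cuts → 7 fragments:
  186 − 0 = 186 bp
  260 − 186 = 74 bp
  549 − 260 = 289 bp
  974 − 549 = 425 bp
  1080 − 974 = 106 bp
  1140 − 1080 = 60 bp
  1356 − 1140 = 216 bp
Sorted largest to smallest: 425, 289, 216, 186, 106, 74, 60 bp.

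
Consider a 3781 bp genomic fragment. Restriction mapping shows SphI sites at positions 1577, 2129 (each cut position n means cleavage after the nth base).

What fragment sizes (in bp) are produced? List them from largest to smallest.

1652, 1577, 552 bp

Linear molecule, 2 cuts → 3 fragments:
  1577 − 0 = 1577 bp
  2129 − 1577 = 552 bp
  3781 − 2129 = 1652 bp
Sorted largest to smallest: 1652, 1577, 552 bp.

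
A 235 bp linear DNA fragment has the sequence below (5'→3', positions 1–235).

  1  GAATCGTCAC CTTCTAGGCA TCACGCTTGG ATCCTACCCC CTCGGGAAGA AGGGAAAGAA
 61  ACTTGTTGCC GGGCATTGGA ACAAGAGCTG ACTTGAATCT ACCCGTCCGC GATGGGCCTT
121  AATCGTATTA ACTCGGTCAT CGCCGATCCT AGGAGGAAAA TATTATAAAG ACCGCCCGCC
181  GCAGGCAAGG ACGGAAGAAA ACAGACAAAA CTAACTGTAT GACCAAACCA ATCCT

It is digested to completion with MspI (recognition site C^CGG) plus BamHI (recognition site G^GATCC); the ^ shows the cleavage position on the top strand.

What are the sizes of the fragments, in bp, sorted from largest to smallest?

166, 40, 29 bp

The MspI site (CCGG) starts at position 69.
MspI cuts after the first base of each site, so after position 69.
The BamHI site (GGATCC) starts at position 29.
BamHI cuts after the first base of each site, so after position 29.
Combined cut positions: 29, 69.
Linear molecule, 2 cuts → 3 fragments:
  1–29 → 29 bp
  30–69 → 40 bp
  70–235 → 166 bp
Sorted largest to smallest: 166, 40, 29 bp.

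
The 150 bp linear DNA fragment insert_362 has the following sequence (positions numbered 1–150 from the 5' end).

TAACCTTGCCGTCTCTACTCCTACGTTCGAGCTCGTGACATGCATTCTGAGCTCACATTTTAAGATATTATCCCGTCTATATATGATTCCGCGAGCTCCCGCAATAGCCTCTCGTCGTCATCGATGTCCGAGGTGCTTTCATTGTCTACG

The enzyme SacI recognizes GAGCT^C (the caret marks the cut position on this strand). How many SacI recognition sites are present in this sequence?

GAGCTC occurs starting at positions 29, 49, 93.
SacI cuts at 3 sites.

3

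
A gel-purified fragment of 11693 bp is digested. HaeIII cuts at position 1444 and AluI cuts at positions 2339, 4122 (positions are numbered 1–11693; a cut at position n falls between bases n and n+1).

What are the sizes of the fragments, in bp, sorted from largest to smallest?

7571, 1783, 1444, 895 bp

Combined cut positions (sorted): 1444, 2339, 4122.
Linear molecule, 3 cuts → 4 fragments:
  1444 − 0 = 1444 bp
  2339 − 1444 = 895 bp
  4122 − 2339 = 1783 bp
  11693 − 4122 = 7571 bp
Sorted largest to smallest: 7571, 1783, 1444, 895 bp.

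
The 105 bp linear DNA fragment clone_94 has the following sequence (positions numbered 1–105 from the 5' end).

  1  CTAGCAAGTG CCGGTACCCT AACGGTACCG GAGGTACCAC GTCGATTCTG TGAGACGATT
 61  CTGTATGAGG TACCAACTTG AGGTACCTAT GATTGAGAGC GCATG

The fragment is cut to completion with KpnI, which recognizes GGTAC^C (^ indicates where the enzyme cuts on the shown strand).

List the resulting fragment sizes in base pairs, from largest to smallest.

KpnI sites (GGTACC) start at positions 13, 24, 33, 69, 82.
KpnI cuts after base 5 of each site (before the last base), so after positions 17, 28, 37, 73, 86.
Linear molecule, 5 cuts → 6 fragments:
  1–17 → 17 bp
  18–28 → 11 bp
  29–37 → 9 bp
  38–73 → 36 bp
  74–86 → 13 bp
  87–105 → 19 bp
Sorted largest to smallest: 36, 19, 17, 13, 11, 9 bp.

36, 19, 17, 13, 11, 9 bp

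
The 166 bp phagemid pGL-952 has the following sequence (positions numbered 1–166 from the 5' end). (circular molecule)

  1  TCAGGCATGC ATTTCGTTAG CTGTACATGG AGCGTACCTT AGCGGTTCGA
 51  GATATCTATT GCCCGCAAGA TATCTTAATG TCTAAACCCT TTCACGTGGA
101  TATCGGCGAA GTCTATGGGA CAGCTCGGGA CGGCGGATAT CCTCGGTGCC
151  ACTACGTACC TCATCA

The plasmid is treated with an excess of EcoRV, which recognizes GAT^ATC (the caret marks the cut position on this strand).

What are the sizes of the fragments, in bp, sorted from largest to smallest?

81, 37, 30, 18 bp

EcoRV sites (GATATC) start at positions 51, 69, 99, 136.
EcoRV cuts after base 3 of each site, so after positions 53, 71, 101, 138.
Circular molecule, 4 cuts → 4 fragments:
  54–71 → 18 bp
  72–101 → 30 bp
  102–138 → 37 bp
  139–166 then 1–53 → 28 + 53 = 81 bp
Sorted largest to smallest: 81, 37, 30, 18 bp.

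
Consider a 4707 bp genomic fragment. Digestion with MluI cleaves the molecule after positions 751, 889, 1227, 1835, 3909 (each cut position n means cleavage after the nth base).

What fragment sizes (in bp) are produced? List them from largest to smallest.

2074, 798, 751, 608, 338, 138 bp

Linear molecule, 5 cuts → 6 fragments:
  751 − 0 = 751 bp
  889 − 751 = 138 bp
  1227 − 889 = 338 bp
  1835 − 1227 = 608 bp
  3909 − 1835 = 2074 bp
  4707 − 3909 = 798 bp
Sorted largest to smallest: 2074, 798, 751, 608, 338, 138 bp.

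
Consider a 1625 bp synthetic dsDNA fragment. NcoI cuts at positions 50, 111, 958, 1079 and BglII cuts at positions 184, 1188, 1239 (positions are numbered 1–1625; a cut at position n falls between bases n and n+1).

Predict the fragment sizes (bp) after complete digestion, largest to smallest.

774, 386, 121, 109, 73, 61, 51, 50 bp

Combined cut positions (sorted): 50, 111, 184, 958, 1079, 1188, 1239.
Linear molecule, 7 cuts → 8 fragments:
  50 − 0 = 50 bp
  111 − 50 = 61 bp
  184 − 111 = 73 bp
  958 − 184 = 774 bp
  1079 − 958 = 121 bp
  1188 − 1079 = 109 bp
  1239 − 1188 = 51 bp
  1625 − 1239 = 386 bp
Sorted largest to smallest: 774, 386, 121, 109, 73, 61, 51, 50 bp.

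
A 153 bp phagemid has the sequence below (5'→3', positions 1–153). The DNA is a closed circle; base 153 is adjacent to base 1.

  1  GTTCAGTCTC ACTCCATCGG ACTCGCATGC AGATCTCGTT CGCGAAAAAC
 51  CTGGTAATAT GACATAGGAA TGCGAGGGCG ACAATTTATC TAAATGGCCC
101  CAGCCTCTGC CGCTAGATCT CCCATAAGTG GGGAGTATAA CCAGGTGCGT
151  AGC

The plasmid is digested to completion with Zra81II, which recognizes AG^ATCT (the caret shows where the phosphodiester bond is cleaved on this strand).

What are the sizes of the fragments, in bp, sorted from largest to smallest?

Zra81II sites (AGATCT) start at positions 31, 115.
Zra81II cuts after base 2 of each site, so after positions 32, 116.
Circular molecule, 2 cuts → 2 fragments:
  33–116 → 84 bp
  117–153 then 1–32 → 37 + 32 = 69 bp
Sorted largest to smallest: 84, 69 bp.

84, 69 bp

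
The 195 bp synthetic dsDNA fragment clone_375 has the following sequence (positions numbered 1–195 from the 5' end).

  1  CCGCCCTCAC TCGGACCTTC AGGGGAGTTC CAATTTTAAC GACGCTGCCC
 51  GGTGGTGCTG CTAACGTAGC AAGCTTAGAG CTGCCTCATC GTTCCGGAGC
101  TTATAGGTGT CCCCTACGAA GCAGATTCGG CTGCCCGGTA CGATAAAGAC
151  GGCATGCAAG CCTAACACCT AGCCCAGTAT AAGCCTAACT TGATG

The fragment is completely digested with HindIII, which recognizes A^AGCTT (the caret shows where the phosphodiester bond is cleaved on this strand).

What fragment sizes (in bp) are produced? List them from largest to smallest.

124, 71 bp

The HindIII site (AAGCTT) starts at position 71.
HindIII cuts after the first base of each site, so after position 71.
Linear molecule, 1 cut → 2 fragments:
  1–71 → 71 bp
  72–195 → 124 bp
Sorted largest to smallest: 124, 71 bp.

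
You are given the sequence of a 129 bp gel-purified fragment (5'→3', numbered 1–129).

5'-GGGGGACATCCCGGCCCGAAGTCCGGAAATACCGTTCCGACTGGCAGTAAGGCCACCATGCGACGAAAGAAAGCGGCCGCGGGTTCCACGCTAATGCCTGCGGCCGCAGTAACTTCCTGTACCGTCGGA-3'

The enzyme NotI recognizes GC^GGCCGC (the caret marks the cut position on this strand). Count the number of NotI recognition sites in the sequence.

2

GCGGCCGC occurs starting at positions 73, 100.
NotI cuts at 2 sites.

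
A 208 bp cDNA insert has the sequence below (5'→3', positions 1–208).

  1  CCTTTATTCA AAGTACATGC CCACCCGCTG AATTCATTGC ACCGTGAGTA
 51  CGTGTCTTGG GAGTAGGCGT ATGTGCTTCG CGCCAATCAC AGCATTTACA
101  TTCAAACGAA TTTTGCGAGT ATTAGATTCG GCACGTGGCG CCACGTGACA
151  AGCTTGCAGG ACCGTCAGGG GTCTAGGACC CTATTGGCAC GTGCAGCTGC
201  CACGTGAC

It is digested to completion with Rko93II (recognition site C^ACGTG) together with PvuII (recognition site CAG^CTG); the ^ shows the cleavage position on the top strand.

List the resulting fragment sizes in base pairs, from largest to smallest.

Rko93II sites (CACGTG) start at positions 132, 142, 188, 201.
Rko93II cuts after the first base of each site, so after positions 132, 142, 188, 201.
The PvuII site (CAGCTG) starts at position 194.
PvuII cuts after base 3 of each site, so after position 196.
Combined cut positions: 132, 142, 188, 196, 201.
Linear molecule, 5 cuts → 6 fragments:
  1–132 → 132 bp
  133–142 → 10 bp
  143–188 → 46 bp
  189–196 → 8 bp
  197–201 → 5 bp
  202–208 → 7 bp
Sorted largest to smallest: 132, 46, 10, 8, 7, 5 bp.

132, 46, 10, 8, 7, 5 bp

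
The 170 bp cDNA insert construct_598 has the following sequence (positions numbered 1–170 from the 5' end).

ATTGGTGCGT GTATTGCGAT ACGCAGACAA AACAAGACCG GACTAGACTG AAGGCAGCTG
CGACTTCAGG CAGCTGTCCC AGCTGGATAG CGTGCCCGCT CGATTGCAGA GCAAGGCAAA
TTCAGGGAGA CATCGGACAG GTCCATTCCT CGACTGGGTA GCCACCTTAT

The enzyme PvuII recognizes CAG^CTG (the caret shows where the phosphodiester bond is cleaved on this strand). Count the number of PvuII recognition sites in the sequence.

3

CAGCTG occurs starting at positions 55, 71, 80.
PvuII cuts at 3 sites.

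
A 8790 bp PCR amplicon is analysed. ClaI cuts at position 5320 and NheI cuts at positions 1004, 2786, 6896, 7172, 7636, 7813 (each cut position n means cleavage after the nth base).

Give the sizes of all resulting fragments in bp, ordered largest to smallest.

2534, 1782, 1576, 1004, 977, 464, 276, 177 bp

Combined cut positions (sorted): 1004, 2786, 5320, 6896, 7172, 7636, 7813.
Linear molecule, 7 cuts → 8 fragments:
  1004 − 0 = 1004 bp
  2786 − 1004 = 1782 bp
  5320 − 2786 = 2534 bp
  6896 − 5320 = 1576 bp
  7172 − 6896 = 276 bp
  7636 − 7172 = 464 bp
  7813 − 7636 = 177 bp
  8790 − 7813 = 977 bp
Sorted largest to smallest: 2534, 1782, 1576, 1004, 977, 464, 276, 177 bp.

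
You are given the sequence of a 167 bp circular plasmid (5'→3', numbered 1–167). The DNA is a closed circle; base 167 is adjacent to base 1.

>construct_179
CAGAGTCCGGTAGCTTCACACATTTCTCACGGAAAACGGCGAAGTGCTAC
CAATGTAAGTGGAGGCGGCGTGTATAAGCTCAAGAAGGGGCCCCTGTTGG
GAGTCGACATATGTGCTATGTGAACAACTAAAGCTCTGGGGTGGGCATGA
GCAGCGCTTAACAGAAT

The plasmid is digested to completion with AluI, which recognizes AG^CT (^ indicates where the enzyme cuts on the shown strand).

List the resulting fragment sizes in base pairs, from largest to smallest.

65, 55, 47 bp

AluI sites (AGCT) start at positions 12, 77, 132.
AluI cuts after base 2 of each site, so after positions 13, 78, 133.
Circular molecule, 3 cuts → 3 fragments:
  14–78 → 65 bp
  79–133 → 55 bp
  134–167 then 1–13 → 34 + 13 = 47 bp
Sorted largest to smallest: 65, 55, 47 bp.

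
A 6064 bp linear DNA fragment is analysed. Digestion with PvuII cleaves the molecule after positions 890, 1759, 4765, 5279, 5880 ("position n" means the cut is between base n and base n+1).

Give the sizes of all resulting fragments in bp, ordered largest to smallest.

3006, 890, 869, 601, 514, 184 bp

Linear molecule, 5 cuts → 6 fragments:
  890 − 0 = 890 bp
  1759 − 890 = 869 bp
  4765 − 1759 = 3006 bp
  5279 − 4765 = 514 bp
  5880 − 5279 = 601 bp
  6064 − 5880 = 184 bp
Sorted largest to smallest: 3006, 890, 869, 601, 514, 184 bp.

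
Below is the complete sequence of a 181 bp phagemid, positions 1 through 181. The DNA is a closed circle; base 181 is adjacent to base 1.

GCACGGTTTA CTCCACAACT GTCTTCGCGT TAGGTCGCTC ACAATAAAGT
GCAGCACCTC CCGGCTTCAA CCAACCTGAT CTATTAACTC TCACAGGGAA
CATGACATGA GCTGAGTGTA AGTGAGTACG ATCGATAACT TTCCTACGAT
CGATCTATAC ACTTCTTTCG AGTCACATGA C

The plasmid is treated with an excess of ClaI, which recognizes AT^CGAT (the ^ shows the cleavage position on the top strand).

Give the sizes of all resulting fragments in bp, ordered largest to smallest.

163, 18 bp

ClaI sites (ATCGAT) start at positions 131, 149.
ClaI cuts after base 2 of each site, so after positions 132, 150.
Circular molecule, 2 cuts → 2 fragments:
  133–150 → 18 bp
  151–181 then 1–132 → 31 + 132 = 163 bp
Sorted largest to smallest: 163, 18 bp.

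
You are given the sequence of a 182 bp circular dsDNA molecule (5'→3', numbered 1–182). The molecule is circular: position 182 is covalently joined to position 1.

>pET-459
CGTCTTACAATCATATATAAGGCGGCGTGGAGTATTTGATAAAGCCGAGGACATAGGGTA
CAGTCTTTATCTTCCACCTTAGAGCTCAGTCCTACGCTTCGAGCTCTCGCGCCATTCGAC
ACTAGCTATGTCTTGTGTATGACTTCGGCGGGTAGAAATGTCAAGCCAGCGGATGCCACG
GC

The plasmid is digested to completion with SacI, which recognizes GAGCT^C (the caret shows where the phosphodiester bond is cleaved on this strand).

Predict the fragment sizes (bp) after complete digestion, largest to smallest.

163, 19 bp

SacI sites (GAGCTC) start at positions 82, 101.
SacI cuts after base 5 of each site (before the last base), so after positions 86, 105.
Circular molecule, 2 cuts → 2 fragments:
  87–105 → 19 bp
  106–182 then 1–86 → 77 + 86 = 163 bp
Sorted largest to smallest: 163, 19 bp.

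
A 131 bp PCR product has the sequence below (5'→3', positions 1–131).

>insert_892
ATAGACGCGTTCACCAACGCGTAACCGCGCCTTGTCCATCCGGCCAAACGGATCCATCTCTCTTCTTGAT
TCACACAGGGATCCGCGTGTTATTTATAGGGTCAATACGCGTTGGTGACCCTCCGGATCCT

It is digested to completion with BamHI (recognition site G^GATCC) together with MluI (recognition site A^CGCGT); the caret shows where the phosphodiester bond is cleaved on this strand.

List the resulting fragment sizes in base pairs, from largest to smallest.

33, 29, 28, 18, 12, 6, 5 bp

BamHI sites (GGATCC) start at positions 50, 79, 125.
BamHI cuts after the first base of each site, so after positions 50, 79, 125.
MluI sites (ACGCGT) start at positions 5, 17, 107.
MluI cuts after the first base of each site, so after positions 5, 17, 107.
Combined cut positions: 5, 17, 50, 79, 107, 125.
Linear molecule, 6 cuts → 7 fragments:
  1–5 → 5 bp
  6–17 → 12 bp
  18–50 → 33 bp
  51–79 → 29 bp
  80–107 → 28 bp
  108–125 → 18 bp
  126–131 → 6 bp
Sorted largest to smallest: 33, 29, 28, 18, 12, 6, 5 bp.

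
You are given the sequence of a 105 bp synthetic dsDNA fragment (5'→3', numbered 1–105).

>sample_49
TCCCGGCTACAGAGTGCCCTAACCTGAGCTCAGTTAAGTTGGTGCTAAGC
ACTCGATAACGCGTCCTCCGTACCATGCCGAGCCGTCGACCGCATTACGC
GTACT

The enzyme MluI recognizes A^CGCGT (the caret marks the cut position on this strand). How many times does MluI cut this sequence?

ACGCGT occurs starting at positions 59, 97.
MluI cuts at 2 sites.

2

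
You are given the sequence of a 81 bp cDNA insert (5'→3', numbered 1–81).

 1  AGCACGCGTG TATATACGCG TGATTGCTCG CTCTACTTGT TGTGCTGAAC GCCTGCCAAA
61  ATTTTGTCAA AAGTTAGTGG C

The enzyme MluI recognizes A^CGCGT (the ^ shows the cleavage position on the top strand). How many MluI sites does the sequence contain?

2

ACGCGT occurs starting at positions 4, 16.
MluI cuts at 2 sites.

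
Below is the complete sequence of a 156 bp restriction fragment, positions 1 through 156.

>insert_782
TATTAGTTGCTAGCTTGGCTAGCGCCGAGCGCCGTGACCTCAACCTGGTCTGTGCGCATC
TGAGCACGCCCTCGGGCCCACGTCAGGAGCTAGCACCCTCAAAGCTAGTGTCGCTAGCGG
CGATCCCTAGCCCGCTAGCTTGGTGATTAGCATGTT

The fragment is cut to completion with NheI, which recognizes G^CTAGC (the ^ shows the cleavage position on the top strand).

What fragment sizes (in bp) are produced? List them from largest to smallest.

NheI sites (GCTAGC) start at positions 9, 18, 89, 113, 134.
NheI cuts after the first base of each site, so after positions 9, 18, 89, 113, 134.
Linear molecule, 5 cuts → 6 fragments:
  1–9 → 9 bp
  10–18 → 9 bp
  19–89 → 71 bp
  90–113 → 24 bp
  114–134 → 21 bp
  135–156 → 22 bp
Sorted largest to smallest: 71, 24, 22, 21, 9, 9 bp.

71, 24, 22, 21, 9, 9 bp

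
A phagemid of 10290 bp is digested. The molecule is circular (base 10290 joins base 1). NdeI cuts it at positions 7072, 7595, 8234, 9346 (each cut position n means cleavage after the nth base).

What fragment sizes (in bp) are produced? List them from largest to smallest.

Circular molecule, 4 cuts → 4 fragments:
  7595 − 7072 = 523 bp
  8234 − 7595 = 639 bp
  9346 − 8234 = 1112 bp
  wrap: 10290 − 9346 + 7072 = 8016 bp
Sorted largest to smallest: 8016, 1112, 639, 523 bp.

8016, 1112, 639, 523 bp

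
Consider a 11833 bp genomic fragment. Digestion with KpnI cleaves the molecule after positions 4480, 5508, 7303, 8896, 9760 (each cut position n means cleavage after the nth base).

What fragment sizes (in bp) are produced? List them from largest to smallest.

Linear molecule, 5 cuts → 6 fragments:
  4480 − 0 = 4480 bp
  5508 − 4480 = 1028 bp
  7303 − 5508 = 1795 bp
  8896 − 7303 = 1593 bp
  9760 − 8896 = 864 bp
  11833 − 9760 = 2073 bp
Sorted largest to smallest: 4480, 2073, 1795, 1593, 1028, 864 bp.

4480, 2073, 1795, 1593, 1028, 864 bp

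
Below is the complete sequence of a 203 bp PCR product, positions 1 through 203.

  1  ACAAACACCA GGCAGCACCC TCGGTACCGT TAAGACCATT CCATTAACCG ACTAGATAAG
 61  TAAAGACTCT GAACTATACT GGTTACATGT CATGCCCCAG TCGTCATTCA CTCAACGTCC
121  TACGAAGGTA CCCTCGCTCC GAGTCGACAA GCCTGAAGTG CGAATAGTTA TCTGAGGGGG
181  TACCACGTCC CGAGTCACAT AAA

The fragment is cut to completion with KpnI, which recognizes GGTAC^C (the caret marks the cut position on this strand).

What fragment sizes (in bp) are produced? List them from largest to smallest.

104, 52, 27, 20 bp

KpnI sites (GGTACC) start at positions 23, 127, 179.
KpnI cuts after base 5 of each site (before the last base), so after positions 27, 131, 183.
Linear molecule, 3 cuts → 4 fragments:
  1–27 → 27 bp
  28–131 → 104 bp
  132–183 → 52 bp
  184–203 → 20 bp
Sorted largest to smallest: 104, 52, 27, 20 bp.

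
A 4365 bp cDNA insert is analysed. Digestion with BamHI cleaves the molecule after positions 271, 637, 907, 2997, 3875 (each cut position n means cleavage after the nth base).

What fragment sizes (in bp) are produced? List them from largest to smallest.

2090, 878, 490, 366, 271, 270 bp

Linear molecule, 5 cuts → 6 fragments:
  271 − 0 = 271 bp
  637 − 271 = 366 bp
  907 − 637 = 270 bp
  2997 − 907 = 2090 bp
  3875 − 2997 = 878 bp
  4365 − 3875 = 490 bp
Sorted largest to smallest: 2090, 878, 490, 366, 271, 270 bp.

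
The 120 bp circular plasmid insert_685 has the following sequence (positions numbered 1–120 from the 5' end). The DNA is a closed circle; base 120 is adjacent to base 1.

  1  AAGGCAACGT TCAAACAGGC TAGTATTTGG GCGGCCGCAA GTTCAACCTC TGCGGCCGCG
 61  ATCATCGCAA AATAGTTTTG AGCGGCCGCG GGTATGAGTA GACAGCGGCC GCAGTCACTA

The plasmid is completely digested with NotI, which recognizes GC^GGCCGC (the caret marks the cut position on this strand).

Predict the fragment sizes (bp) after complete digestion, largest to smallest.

NotI sites (GCGGCCGC) start at positions 31, 52, 82, 105.
NotI cuts after base 2 of each site, so after positions 32, 53, 83, 106.
Circular molecule, 4 cuts → 4 fragments:
  33–53 → 21 bp
  54–83 → 30 bp
  84–106 → 23 bp
  107–120 then 1–32 → 14 + 32 = 46 bp
Sorted largest to smallest: 46, 30, 23, 21 bp.

46, 30, 23, 21 bp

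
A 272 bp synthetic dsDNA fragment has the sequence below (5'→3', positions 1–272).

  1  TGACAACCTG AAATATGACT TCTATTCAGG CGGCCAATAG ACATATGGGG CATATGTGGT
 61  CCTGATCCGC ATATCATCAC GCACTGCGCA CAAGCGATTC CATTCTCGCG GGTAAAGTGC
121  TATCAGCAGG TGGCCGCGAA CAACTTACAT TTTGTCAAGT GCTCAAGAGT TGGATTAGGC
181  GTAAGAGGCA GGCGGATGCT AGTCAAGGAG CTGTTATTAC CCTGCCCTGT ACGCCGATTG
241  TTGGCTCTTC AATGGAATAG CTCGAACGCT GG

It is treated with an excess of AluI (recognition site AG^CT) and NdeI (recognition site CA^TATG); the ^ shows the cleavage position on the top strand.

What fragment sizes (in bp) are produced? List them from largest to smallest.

158, 50, 43, 12, 9 bp

AluI sites (AGCT) start at positions 209, 259.
AluI cuts after base 2 of each site, so after positions 210, 260.
NdeI sites (CATATG) start at positions 42, 51.
NdeI cuts after base 2 of each site, so after positions 43, 52.
Combined cut positions: 43, 52, 210, 260.
Linear molecule, 4 cuts → 5 fragments:
  1–43 → 43 bp
  44–52 → 9 bp
  53–210 → 158 bp
  211–260 → 50 bp
  261–272 → 12 bp
Sorted largest to smallest: 158, 50, 43, 12, 9 bp.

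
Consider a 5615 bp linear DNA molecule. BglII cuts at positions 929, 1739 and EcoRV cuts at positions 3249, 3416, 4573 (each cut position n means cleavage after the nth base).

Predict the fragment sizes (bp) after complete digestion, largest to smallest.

1510, 1157, 1042, 929, 810, 167 bp

Combined cut positions (sorted): 929, 1739, 3249, 3416, 4573.
Linear molecule, 5 cuts → 6 fragments:
  929 − 0 = 929 bp
  1739 − 929 = 810 bp
  3249 − 1739 = 1510 bp
  3416 − 3249 = 167 bp
  4573 − 3416 = 1157 bp
  5615 − 4573 = 1042 bp
Sorted largest to smallest: 1510, 1157, 1042, 929, 810, 167 bp.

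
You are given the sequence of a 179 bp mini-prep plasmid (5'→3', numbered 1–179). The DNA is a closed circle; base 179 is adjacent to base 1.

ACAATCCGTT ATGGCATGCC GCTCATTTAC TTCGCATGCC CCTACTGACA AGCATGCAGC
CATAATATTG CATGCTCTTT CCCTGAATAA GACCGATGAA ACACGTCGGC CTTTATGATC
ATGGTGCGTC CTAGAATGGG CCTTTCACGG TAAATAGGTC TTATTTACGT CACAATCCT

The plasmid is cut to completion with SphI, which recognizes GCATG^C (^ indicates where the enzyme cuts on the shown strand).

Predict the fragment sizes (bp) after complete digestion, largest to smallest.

SphI sites (GCATGC) start at positions 14, 34, 52, 70.
SphI cuts after base 5 of each site (before the last base), so after positions 18, 38, 56, 74.
Circular molecule, 4 cuts → 4 fragments:
  19–38 → 20 bp
  39–56 → 18 bp
  57–74 → 18 bp
  75–179 then 1–18 → 105 + 18 = 123 bp
Sorted largest to smallest: 123, 20, 18, 18 bp.

123, 20, 18, 18 bp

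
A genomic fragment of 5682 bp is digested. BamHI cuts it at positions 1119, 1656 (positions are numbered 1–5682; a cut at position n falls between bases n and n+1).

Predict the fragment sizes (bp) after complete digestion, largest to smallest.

4026, 1119, 537 bp

Linear molecule, 2 cuts → 3 fragments:
  1119 − 0 = 1119 bp
  1656 − 1119 = 537 bp
  5682 − 1656 = 4026 bp
Sorted largest to smallest: 4026, 1119, 537 bp.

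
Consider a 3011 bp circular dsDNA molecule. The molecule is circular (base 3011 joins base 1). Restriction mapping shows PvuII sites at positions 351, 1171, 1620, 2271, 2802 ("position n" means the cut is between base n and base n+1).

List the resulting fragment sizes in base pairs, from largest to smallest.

820, 651, 560, 531, 449 bp

Circular molecule, 5 cuts → 5 fragments:
  1171 − 351 = 820 bp
  1620 − 1171 = 449 bp
  2271 − 1620 = 651 bp
  2802 − 2271 = 531 bp
  wrap: 3011 − 2802 + 351 = 560 bp
Sorted largest to smallest: 820, 651, 560, 531, 449 bp.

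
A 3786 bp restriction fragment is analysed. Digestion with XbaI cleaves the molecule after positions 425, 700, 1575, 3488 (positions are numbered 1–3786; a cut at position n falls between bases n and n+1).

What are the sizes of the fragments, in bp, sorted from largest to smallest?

Linear molecule, 4 cuts → 5 fragments:
  425 − 0 = 425 bp
  700 − 425 = 275 bp
  1575 − 700 = 875 bp
  3488 − 1575 = 1913 bp
  3786 − 3488 = 298 bp
Sorted largest to smallest: 1913, 875, 425, 298, 275 bp.

1913, 875, 425, 298, 275 bp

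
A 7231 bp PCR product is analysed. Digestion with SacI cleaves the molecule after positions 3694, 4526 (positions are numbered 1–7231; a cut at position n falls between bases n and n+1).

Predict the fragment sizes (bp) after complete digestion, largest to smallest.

3694, 2705, 832 bp

Linear molecule, 2 cuts → 3 fragments:
  3694 − 0 = 3694 bp
  4526 − 3694 = 832 bp
  7231 − 4526 = 2705 bp
Sorted largest to smallest: 3694, 2705, 832 bp.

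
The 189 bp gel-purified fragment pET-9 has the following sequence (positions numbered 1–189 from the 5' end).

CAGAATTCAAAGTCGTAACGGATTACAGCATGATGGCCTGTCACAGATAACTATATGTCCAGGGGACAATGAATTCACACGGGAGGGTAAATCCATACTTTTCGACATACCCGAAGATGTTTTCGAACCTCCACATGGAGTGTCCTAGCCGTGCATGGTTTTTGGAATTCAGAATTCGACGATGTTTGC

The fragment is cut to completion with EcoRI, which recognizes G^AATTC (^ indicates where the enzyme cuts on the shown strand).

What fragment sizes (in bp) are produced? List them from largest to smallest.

EcoRI sites (GAATTC) start at positions 3, 71, 165, 172.
EcoRI cuts after the first base of each site, so after positions 3, 71, 165, 172.
Linear molecule, 4 cuts → 5 fragments:
  1–3 → 3 bp
  4–71 → 68 bp
  72–165 → 94 bp
  166–172 → 7 bp
  173–189 → 17 bp
Sorted largest to smallest: 94, 68, 17, 7, 3 bp.

94, 68, 17, 7, 3 bp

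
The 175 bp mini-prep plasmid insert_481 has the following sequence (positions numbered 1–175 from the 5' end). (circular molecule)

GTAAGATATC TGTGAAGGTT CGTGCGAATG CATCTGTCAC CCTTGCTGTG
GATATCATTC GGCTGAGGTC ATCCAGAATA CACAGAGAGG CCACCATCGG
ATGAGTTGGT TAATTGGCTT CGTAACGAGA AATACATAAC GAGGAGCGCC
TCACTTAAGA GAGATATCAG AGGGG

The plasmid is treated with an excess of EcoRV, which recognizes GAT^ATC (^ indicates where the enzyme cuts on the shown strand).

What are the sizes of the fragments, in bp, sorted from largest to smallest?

EcoRV sites (GATATC) start at positions 5, 51, 163.
EcoRV cuts after base 3 of each site, so after positions 7, 53, 165.
Circular molecule, 3 cuts → 3 fragments:
  8–53 → 46 bp
  54–165 → 112 bp
  166–175 then 1–7 → 10 + 7 = 17 bp
Sorted largest to smallest: 112, 46, 17 bp.

112, 46, 17 bp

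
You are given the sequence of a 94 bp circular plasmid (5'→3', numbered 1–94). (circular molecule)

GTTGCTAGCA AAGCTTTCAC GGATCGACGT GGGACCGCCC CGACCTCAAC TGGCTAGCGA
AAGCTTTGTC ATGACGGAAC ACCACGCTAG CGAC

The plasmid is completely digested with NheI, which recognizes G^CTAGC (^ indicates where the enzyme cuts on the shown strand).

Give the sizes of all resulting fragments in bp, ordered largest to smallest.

49, 33, 12 bp

NheI sites (GCTAGC) start at positions 4, 53, 86.
NheI cuts after the first base of each site, so after positions 4, 53, 86.
Circular molecule, 3 cuts → 3 fragments:
  5–53 → 49 bp
  54–86 → 33 bp
  87–94 then 1–4 → 8 + 4 = 12 bp
Sorted largest to smallest: 49, 33, 12 bp.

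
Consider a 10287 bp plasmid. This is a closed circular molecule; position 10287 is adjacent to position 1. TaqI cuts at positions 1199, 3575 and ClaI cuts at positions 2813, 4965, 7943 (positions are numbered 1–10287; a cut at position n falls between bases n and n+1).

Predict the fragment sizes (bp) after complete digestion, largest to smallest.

3543, 2978, 1614, 1390, 762 bp

Combined cut positions (sorted): 1199, 2813, 3575, 4965, 7943.
Circular molecule, 5 cuts → 5 fragments:
  2813 − 1199 = 1614 bp
  3575 − 2813 = 762 bp
  4965 − 3575 = 1390 bp
  7943 − 4965 = 2978 bp
  wrap: 10287 − 7943 + 1199 = 3543 bp
Sorted largest to smallest: 3543, 2978, 1614, 1390, 762 bp.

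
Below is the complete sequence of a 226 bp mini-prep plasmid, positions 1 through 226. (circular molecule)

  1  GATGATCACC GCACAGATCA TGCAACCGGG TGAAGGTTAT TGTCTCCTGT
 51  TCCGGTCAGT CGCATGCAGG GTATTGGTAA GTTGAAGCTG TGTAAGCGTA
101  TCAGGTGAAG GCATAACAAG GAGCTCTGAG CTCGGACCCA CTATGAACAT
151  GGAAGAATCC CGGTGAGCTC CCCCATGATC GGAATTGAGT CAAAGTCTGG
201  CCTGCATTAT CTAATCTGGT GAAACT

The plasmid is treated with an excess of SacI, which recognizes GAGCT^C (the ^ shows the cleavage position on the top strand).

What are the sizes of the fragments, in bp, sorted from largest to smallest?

SacI sites (GAGCTC) start at positions 121, 128, 165.
SacI cuts after base 5 of each site (before the last base), so after positions 125, 132, 169.
Circular molecule, 3 cuts → 3 fragments:
  126–132 → 7 bp
  133–169 → 37 bp
  170–226 then 1–125 → 57 + 125 = 182 bp
Sorted largest to smallest: 182, 37, 7 bp.

182, 37, 7 bp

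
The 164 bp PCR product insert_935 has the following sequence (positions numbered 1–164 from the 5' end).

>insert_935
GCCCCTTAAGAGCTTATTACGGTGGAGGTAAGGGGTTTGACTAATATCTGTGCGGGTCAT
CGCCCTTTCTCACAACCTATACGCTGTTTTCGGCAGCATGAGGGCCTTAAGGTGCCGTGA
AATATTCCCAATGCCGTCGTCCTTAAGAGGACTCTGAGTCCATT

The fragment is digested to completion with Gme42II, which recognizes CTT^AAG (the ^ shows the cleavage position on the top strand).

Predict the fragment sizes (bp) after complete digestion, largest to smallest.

Gme42II sites (CTTAAG) start at positions 5, 106, 142.
Gme42II cuts after base 3 of each site, so after positions 7, 108, 144.
Linear molecule, 3 cuts → 4 fragments:
  1–7 → 7 bp
  8–108 → 101 bp
  109–144 → 36 bp
  145–164 → 20 bp
Sorted largest to smallest: 101, 36, 20, 7 bp.

101, 36, 20, 7 bp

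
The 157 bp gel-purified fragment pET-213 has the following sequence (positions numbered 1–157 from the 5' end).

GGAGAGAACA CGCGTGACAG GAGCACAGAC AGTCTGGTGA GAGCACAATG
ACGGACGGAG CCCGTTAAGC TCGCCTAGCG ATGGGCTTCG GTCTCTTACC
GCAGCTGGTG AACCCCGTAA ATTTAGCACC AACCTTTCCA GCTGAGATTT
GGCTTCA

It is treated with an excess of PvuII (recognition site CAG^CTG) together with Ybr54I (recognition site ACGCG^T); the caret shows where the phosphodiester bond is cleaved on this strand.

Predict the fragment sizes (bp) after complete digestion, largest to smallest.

90, 37, 16, 14 bp

PvuII sites (CAGCTG) start at positions 102, 139.
PvuII cuts after base 3 of each site, so after positions 104, 141.
The Ybr54I site (ACGCGT) starts at position 10.
Ybr54I cuts after base 5 of each site (before the last base), so after position 14.
Combined cut positions: 14, 104, 141.
Linear molecule, 3 cuts → 4 fragments:
  1–14 → 14 bp
  15–104 → 90 bp
  105–141 → 37 bp
  142–157 → 16 bp
Sorted largest to smallest: 90, 37, 16, 14 bp.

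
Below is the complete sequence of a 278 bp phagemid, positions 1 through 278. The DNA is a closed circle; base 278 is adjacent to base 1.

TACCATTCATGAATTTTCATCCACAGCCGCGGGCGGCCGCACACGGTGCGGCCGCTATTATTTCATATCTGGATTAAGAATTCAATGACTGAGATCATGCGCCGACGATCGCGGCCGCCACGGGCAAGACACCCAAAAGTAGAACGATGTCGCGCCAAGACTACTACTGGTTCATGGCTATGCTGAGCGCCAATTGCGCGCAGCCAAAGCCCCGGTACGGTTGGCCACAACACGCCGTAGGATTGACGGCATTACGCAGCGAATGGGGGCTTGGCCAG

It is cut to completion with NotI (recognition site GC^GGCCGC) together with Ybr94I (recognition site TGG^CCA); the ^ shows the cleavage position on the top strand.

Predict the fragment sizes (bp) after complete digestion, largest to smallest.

NotI sites (GCGGCCGC) start at positions 33, 48, 111.
NotI cuts after base 2 of each site, so after positions 34, 49, 112.
Ybr94I sites (TGGCCA) start at positions 222, 272.
Ybr94I cuts after base 3 of each site, so after positions 224, 274.
Combined cut positions: 34, 49, 112, 224, 274.
Circular molecule, 5 cuts → 5 fragments:
  35–49 → 15 bp
  50–112 → 63 bp
  113–224 → 112 bp
  225–274 → 50 bp
  275–278 then 1–34 → 4 + 34 = 38 bp
Sorted largest to smallest: 112, 63, 50, 38, 15 bp.

112, 63, 50, 38, 15 bp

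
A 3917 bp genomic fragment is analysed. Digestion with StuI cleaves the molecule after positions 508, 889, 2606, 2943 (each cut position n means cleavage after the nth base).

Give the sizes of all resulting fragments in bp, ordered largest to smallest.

Linear molecule, 4 cuts → 5 fragments:
  508 − 0 = 508 bp
  889 − 508 = 381 bp
  2606 − 889 = 1717 bp
  2943 − 2606 = 337 bp
  3917 − 2943 = 974 bp
Sorted largest to smallest: 1717, 974, 508, 381, 337 bp.

1717, 974, 508, 381, 337 bp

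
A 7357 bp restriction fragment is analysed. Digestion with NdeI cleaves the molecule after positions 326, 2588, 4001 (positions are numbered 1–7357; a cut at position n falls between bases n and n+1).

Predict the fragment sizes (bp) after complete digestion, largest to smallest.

Linear molecule, 3 cuts → 4 fragments:
  326 − 0 = 326 bp
  2588 − 326 = 2262 bp
  4001 − 2588 = 1413 bp
  7357 − 4001 = 3356 bp
Sorted largest to smallest: 3356, 2262, 1413, 326 bp.

3356, 2262, 1413, 326 bp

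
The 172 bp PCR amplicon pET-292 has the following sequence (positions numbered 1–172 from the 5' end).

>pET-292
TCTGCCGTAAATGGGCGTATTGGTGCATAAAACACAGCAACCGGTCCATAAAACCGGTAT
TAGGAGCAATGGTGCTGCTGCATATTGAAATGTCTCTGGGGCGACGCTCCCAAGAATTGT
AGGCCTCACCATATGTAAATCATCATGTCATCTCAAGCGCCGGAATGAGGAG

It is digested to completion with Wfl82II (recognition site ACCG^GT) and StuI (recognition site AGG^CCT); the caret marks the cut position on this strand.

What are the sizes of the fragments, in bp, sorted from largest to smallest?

Wfl82II sites (ACCGGT) start at positions 40, 53.
Wfl82II cuts after base 4 of each site, so after positions 43, 56.
The StuI site (AGGCCT) starts at position 121.
StuI cuts after base 3 of each site, so after position 123.
Combined cut positions: 43, 56, 123.
Linear molecule, 3 cuts → 4 fragments:
  1–43 → 43 bp
  44–56 → 13 bp
  57–123 → 67 bp
  124–172 → 49 bp
Sorted largest to smallest: 67, 49, 43, 13 bp.

67, 49, 43, 13 bp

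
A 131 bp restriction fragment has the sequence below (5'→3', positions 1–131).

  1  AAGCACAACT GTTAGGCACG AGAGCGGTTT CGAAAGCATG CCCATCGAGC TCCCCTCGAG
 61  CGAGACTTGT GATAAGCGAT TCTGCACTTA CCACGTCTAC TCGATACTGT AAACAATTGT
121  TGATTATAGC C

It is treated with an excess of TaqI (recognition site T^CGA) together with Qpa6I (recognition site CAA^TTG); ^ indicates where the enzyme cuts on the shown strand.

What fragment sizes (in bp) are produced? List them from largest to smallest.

45, 30, 15, 15, 15, 11 bp

TaqI sites (TCGA) start at positions 30, 45, 56, 101.
TaqI cuts after the first base of each site, so after positions 30, 45, 56, 101.
The Qpa6I site (CAATTG) starts at position 114.
Qpa6I cuts after base 3 of each site, so after position 116.
Combined cut positions: 30, 45, 56, 101, 116.
Linear molecule, 5 cuts → 6 fragments:
  1–30 → 30 bp
  31–45 → 15 bp
  46–56 → 11 bp
  57–101 → 45 bp
  102–116 → 15 bp
  117–131 → 15 bp
Sorted largest to smallest: 45, 30, 15, 15, 15, 11 bp.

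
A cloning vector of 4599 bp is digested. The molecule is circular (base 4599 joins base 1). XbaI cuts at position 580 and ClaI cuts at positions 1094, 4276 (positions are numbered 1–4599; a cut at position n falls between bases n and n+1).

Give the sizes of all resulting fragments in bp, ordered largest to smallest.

3182, 903, 514 bp

Combined cut positions (sorted): 580, 1094, 4276.
Circular molecule, 3 cuts → 3 fragments:
  1094 − 580 = 514 bp
  4276 − 1094 = 3182 bp
  wrap: 4599 − 4276 + 580 = 903 bp
Sorted largest to smallest: 3182, 903, 514 bp.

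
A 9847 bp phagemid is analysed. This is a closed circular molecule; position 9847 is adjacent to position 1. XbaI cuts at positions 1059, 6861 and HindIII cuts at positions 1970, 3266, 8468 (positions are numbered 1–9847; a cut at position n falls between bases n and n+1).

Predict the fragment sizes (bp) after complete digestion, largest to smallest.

Combined cut positions (sorted): 1059, 1970, 3266, 6861, 8468.
Circular molecule, 5 cuts → 5 fragments:
  1970 − 1059 = 911 bp
  3266 − 1970 = 1296 bp
  6861 − 3266 = 3595 bp
  8468 − 6861 = 1607 bp
  wrap: 9847 − 8468 + 1059 = 2438 bp
Sorted largest to smallest: 3595, 2438, 1607, 1296, 911 bp.

3595, 2438, 1607, 1296, 911 bp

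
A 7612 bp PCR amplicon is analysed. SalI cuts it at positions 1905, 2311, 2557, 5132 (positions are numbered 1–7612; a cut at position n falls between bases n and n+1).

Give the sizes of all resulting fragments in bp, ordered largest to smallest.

Linear molecule, 4 cuts → 5 fragments:
  1905 − 0 = 1905 bp
  2311 − 1905 = 406 bp
  2557 − 2311 = 246 bp
  5132 − 2557 = 2575 bp
  7612 − 5132 = 2480 bp
Sorted largest to smallest: 2575, 2480, 1905, 406, 246 bp.

2575, 2480, 1905, 406, 246 bp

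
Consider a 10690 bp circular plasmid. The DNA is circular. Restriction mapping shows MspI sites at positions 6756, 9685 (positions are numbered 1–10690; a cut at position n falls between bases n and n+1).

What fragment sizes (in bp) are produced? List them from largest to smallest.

7761, 2929 bp

Circular molecule, 2 cuts → 2 fragments:
  9685 − 6756 = 2929 bp
  wrap: 10690 − 9685 + 6756 = 7761 bp
Sorted largest to smallest: 7761, 2929 bp.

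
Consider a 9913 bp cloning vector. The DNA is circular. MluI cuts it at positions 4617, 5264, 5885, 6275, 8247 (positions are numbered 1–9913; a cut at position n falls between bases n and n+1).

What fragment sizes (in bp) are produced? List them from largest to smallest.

6283, 1972, 647, 621, 390 bp

Circular molecule, 5 cuts → 5 fragments:
  5264 − 4617 = 647 bp
  5885 − 5264 = 621 bp
  6275 − 5885 = 390 bp
  8247 − 6275 = 1972 bp
  wrap: 9913 − 8247 + 4617 = 6283 bp
Sorted largest to smallest: 6283, 1972, 647, 621, 390 bp.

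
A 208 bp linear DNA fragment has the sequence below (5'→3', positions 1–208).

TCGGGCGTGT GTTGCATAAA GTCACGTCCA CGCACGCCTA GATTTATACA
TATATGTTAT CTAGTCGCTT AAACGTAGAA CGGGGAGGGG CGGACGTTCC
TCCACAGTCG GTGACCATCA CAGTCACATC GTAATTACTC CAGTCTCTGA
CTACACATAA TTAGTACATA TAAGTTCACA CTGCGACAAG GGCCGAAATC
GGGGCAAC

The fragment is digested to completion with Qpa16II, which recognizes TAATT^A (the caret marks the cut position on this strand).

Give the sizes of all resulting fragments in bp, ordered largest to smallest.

Qpa16II sites (TAATTA) start at positions 132, 158.
Qpa16II cuts after base 5 of each site (before the last base), so after positions 136, 162.
Linear molecule, 2 cuts → 3 fragments:
  1–136 → 136 bp
  137–162 → 26 bp
  163–208 → 46 bp
Sorted largest to smallest: 136, 46, 26 bp.

136, 46, 26 bp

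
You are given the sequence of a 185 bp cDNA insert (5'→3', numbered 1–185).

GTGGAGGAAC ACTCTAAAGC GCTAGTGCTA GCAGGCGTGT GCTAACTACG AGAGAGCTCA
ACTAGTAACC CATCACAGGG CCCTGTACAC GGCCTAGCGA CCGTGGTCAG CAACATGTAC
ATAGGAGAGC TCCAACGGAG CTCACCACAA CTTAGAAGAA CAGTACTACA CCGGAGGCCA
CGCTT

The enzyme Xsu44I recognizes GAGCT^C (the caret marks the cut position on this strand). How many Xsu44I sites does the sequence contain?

GAGCTC occurs starting at positions 54, 127, 138.
Xsu44I cuts at 3 sites.

3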